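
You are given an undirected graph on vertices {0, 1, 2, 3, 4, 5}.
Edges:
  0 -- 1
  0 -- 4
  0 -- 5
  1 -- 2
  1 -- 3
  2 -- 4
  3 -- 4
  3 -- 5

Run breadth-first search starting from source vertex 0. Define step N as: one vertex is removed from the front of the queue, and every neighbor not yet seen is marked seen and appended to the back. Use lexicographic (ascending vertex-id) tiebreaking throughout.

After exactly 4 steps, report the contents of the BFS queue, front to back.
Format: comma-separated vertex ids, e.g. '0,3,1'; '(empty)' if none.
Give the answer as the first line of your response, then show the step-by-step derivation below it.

2,3

step 1: dequeue 0; queue=[1,4,5]; order=0
step 2: dequeue 1; queue=[4,5,2,3]; order=0,1
step 3: dequeue 4; queue=[5,2,3]; order=0,1,4
step 4: dequeue 5; queue=[2,3]; order=0,1,4,5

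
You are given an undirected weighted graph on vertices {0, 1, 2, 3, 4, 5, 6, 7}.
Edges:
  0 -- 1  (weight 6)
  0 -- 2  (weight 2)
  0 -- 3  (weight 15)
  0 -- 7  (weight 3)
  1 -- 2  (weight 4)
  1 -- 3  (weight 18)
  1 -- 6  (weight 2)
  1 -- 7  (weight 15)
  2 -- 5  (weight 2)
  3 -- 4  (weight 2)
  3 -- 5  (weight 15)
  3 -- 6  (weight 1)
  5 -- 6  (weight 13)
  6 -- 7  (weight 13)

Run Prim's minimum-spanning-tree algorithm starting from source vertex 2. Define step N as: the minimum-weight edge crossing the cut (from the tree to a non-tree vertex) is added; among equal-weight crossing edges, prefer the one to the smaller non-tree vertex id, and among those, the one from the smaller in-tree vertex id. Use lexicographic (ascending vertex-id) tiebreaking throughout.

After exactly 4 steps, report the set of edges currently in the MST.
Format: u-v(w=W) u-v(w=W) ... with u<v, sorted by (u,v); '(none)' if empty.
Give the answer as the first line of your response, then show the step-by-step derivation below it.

0-2(w=2) 0-7(w=3) 1-2(w=4) 2-5(w=2)

step 1: add edge 0-2 (w=2); MST = {0-2(w=2)}
step 2: add edge 2-5 (w=2); MST = {0-2(w=2) 2-5(w=2)}
step 3: add edge 0-7 (w=3); MST = {0-2(w=2) 0-7(w=3) 2-5(w=2)}
step 4: add edge 1-2 (w=4); MST = {0-2(w=2) 0-7(w=3) 1-2(w=4) 2-5(w=2)}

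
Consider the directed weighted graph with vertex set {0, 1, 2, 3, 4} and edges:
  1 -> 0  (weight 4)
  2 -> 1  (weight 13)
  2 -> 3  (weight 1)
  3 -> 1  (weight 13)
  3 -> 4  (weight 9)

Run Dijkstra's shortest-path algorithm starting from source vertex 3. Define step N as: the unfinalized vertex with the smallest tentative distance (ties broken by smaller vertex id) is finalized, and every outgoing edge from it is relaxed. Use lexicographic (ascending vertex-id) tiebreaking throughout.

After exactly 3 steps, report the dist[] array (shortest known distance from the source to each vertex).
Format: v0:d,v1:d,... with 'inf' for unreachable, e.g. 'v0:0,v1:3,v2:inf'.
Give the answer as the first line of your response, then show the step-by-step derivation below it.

v0:17,v1:13,v2:inf,v3:0,v4:9

step 1: dist = v0:inf,v1:13,v2:inf,v3:0,v4:9
step 2: dist = v0:inf,v1:13,v2:inf,v3:0,v4:9
step 3: dist = v0:17,v1:13,v2:inf,v3:0,v4:9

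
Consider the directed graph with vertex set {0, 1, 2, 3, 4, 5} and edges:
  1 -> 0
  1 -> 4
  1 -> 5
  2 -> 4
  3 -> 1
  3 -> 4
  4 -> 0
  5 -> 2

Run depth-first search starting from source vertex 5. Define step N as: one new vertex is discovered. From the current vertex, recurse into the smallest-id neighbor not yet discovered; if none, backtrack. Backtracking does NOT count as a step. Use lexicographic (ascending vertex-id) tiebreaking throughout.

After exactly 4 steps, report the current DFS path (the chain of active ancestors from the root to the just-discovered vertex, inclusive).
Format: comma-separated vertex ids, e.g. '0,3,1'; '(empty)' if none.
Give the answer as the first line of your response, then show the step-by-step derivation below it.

5,2,4,0

step 1: discover 5; path=5; order=5
step 2: discover 2; path=5>2; order=5,2
step 3: discover 4; path=5>2>4; order=5,2,4
step 4: discover 0; path=5>2>4>0; order=5,2,4,0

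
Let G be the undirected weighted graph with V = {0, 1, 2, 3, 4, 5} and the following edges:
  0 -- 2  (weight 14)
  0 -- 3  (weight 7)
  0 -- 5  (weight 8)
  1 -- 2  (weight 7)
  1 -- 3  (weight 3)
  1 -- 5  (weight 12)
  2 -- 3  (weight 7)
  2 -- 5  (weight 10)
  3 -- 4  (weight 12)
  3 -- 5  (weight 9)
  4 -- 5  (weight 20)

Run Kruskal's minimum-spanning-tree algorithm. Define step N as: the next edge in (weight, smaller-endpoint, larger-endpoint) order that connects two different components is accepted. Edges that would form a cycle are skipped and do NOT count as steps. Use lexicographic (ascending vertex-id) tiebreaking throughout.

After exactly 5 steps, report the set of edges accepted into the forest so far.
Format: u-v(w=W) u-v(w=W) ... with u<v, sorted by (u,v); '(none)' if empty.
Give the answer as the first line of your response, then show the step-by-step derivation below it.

0-3(w=7) 0-5(w=8) 1-2(w=7) 1-3(w=3) 3-4(w=12)

step 1: add edge 1-3 (w=3); MST = {1-3(w=3)}
step 2: add edge 0-3 (w=7); MST = {0-3(w=7) 1-3(w=3)}
step 3: add edge 1-2 (w=7); MST = {0-3(w=7) 1-2(w=7) 1-3(w=3)}
step 4: add edge 0-5 (w=8); MST = {0-3(w=7) 0-5(w=8) 1-2(w=7) 1-3(w=3)}
step 5: add edge 3-4 (w=12); MST = {0-3(w=7) 0-5(w=8) 1-2(w=7) 1-3(w=3) 3-4(w=12)}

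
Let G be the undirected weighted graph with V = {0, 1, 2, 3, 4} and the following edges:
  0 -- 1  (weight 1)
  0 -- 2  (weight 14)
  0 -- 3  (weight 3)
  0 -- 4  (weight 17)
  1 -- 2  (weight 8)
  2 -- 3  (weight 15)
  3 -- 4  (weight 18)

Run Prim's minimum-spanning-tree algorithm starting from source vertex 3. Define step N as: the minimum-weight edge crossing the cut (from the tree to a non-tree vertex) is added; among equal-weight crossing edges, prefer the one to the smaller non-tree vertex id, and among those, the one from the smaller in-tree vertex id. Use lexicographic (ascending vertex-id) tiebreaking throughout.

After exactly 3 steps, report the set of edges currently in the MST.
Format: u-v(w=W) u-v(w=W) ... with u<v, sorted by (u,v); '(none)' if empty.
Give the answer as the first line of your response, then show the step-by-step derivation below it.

0-1(w=1) 0-3(w=3) 1-2(w=8)

step 1: add edge 0-3 (w=3); MST = {0-3(w=3)}
step 2: add edge 0-1 (w=1); MST = {0-1(w=1) 0-3(w=3)}
step 3: add edge 1-2 (w=8); MST = {0-1(w=1) 0-3(w=3) 1-2(w=8)}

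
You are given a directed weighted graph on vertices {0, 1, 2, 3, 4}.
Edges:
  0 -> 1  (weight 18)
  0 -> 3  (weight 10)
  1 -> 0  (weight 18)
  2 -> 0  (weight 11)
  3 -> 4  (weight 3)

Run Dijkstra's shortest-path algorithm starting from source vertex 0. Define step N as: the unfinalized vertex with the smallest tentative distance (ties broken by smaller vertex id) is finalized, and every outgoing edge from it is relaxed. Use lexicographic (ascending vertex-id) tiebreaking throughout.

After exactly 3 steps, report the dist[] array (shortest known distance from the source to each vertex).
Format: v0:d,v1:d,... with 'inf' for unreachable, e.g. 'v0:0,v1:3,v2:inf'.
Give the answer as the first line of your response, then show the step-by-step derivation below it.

v0:0,v1:18,v2:inf,v3:10,v4:13

step 1: dist = v0:0,v1:18,v2:inf,v3:10,v4:inf
step 2: dist = v0:0,v1:18,v2:inf,v3:10,v4:13
step 3: dist = v0:0,v1:18,v2:inf,v3:10,v4:13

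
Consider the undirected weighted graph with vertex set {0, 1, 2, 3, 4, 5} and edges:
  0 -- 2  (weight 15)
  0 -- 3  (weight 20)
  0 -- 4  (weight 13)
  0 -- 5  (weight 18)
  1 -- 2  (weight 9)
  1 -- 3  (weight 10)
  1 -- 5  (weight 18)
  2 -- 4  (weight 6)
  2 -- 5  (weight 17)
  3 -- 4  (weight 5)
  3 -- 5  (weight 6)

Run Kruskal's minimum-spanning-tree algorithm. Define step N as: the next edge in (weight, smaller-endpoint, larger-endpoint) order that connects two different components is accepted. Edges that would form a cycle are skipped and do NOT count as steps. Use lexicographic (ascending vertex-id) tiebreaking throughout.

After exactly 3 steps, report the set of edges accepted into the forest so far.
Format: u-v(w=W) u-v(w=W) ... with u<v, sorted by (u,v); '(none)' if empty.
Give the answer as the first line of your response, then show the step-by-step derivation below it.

2-4(w=6) 3-4(w=5) 3-5(w=6)

step 1: add edge 3-4 (w=5); MST = {3-4(w=5)}
step 2: add edge 2-4 (w=6); MST = {2-4(w=6) 3-4(w=5)}
step 3: add edge 3-5 (w=6); MST = {2-4(w=6) 3-4(w=5) 3-5(w=6)}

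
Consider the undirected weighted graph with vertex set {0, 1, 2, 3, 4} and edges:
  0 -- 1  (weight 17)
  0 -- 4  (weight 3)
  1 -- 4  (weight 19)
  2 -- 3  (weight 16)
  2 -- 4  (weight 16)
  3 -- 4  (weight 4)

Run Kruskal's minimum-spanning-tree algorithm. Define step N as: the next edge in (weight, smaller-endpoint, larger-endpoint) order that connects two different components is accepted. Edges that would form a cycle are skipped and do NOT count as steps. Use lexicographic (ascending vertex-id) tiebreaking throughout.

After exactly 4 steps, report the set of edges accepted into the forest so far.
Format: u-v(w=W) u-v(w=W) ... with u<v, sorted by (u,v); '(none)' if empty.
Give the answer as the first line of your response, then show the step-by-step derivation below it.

0-1(w=17) 0-4(w=3) 2-3(w=16) 3-4(w=4)

step 1: add edge 0-4 (w=3); MST = {0-4(w=3)}
step 2: add edge 3-4 (w=4); MST = {0-4(w=3) 3-4(w=4)}
step 3: add edge 2-3 (w=16); MST = {0-4(w=3) 2-3(w=16) 3-4(w=4)}
step 4: add edge 0-1 (w=17); MST = {0-1(w=17) 0-4(w=3) 2-3(w=16) 3-4(w=4)}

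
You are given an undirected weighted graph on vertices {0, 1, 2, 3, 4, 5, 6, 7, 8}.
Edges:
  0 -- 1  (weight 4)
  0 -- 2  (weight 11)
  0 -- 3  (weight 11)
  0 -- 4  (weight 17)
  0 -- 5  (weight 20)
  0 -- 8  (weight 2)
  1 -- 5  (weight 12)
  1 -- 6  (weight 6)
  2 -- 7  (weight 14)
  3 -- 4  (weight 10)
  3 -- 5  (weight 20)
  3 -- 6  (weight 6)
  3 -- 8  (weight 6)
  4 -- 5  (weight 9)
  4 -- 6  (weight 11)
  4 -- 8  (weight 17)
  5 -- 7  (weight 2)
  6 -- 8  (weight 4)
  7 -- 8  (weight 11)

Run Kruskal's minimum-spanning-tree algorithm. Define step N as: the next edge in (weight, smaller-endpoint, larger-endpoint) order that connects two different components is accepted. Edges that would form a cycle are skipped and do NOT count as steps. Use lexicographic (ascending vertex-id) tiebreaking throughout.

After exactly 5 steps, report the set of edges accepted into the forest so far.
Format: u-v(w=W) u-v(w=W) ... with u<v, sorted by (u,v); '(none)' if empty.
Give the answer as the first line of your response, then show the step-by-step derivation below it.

0-1(w=4) 0-8(w=2) 3-6(w=6) 5-7(w=2) 6-8(w=4)

step 1: add edge 0-8 (w=2); MST = {0-8(w=2)}
step 2: add edge 5-7 (w=2); MST = {0-8(w=2) 5-7(w=2)}
step 3: add edge 0-1 (w=4); MST = {0-1(w=4) 0-8(w=2) 5-7(w=2)}
step 4: add edge 6-8 (w=4); MST = {0-1(w=4) 0-8(w=2) 5-7(w=2) 6-8(w=4)}
step 5: add edge 3-6 (w=6); MST = {0-1(w=4) 0-8(w=2) 3-6(w=6) 5-7(w=2) 6-8(w=4)}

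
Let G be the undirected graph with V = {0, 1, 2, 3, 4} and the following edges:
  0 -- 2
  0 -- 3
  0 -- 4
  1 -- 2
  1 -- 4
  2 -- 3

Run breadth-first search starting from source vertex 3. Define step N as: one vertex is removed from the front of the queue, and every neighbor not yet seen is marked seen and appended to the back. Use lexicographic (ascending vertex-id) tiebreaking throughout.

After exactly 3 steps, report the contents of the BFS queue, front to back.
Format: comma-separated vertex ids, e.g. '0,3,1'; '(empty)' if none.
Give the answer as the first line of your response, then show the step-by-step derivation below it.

4,1

step 1: dequeue 3; queue=[0,2]; order=3
step 2: dequeue 0; queue=[2,4]; order=3,0
step 3: dequeue 2; queue=[4,1]; order=3,0,2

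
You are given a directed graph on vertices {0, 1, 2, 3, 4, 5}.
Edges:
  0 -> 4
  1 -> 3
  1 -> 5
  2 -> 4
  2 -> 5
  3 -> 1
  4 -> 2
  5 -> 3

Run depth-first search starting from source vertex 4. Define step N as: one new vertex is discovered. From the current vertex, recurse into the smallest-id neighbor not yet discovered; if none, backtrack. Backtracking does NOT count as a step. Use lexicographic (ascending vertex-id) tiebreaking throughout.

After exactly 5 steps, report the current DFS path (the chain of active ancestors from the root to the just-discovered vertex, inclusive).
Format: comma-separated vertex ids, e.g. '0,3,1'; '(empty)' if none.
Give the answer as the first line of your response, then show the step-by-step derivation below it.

4,2,5,3,1

step 1: discover 4; path=4; order=4
step 2: discover 2; path=4>2; order=4,2
step 3: discover 5; path=4>2>5; order=4,2,5
step 4: discover 3; path=4>2>5>3; order=4,2,5,3
step 5: discover 1; path=4>2>5>3>1; order=4,2,5,3,1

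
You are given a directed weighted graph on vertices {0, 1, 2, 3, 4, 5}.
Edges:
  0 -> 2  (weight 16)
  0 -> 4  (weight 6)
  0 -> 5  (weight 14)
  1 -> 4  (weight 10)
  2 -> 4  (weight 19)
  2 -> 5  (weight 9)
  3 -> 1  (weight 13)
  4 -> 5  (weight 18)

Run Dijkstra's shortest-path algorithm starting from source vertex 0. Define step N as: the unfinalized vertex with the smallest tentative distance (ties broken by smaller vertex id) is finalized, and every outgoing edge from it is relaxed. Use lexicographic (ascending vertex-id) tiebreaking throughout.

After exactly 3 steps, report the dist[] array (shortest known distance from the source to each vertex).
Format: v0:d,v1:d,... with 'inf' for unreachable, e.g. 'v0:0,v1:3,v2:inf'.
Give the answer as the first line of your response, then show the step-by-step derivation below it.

v0:0,v1:inf,v2:16,v3:inf,v4:6,v5:14

step 1: dist = v0:0,v1:inf,v2:16,v3:inf,v4:6,v5:14
step 2: dist = v0:0,v1:inf,v2:16,v3:inf,v4:6,v5:14
step 3: dist = v0:0,v1:inf,v2:16,v3:inf,v4:6,v5:14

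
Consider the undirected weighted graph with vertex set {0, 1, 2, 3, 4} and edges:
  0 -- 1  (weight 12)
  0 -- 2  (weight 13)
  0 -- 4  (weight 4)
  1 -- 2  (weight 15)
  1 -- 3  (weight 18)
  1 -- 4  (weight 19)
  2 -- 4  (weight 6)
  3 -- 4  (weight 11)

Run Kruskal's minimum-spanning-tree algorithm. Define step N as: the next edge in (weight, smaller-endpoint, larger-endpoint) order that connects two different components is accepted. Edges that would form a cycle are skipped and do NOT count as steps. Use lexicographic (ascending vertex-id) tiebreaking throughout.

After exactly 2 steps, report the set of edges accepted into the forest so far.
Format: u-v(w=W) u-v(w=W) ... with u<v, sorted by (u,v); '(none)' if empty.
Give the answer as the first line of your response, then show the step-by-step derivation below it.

0-4(w=4) 2-4(w=6)

step 1: add edge 0-4 (w=4); MST = {0-4(w=4)}
step 2: add edge 2-4 (w=6); MST = {0-4(w=4) 2-4(w=6)}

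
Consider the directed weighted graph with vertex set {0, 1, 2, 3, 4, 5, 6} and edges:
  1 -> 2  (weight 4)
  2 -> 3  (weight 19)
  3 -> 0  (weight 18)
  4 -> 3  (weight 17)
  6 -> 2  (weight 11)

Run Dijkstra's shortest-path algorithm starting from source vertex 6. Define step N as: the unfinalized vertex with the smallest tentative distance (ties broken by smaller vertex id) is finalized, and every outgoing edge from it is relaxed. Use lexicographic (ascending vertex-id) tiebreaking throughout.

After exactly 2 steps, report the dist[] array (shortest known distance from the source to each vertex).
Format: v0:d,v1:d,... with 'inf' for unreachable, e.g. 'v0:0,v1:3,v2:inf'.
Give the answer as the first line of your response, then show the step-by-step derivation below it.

v0:inf,v1:inf,v2:11,v3:30,v4:inf,v5:inf,v6:0

step 1: dist = v0:inf,v1:inf,v2:11,v3:inf,v4:inf,v5:inf,v6:0
step 2: dist = v0:inf,v1:inf,v2:11,v3:30,v4:inf,v5:inf,v6:0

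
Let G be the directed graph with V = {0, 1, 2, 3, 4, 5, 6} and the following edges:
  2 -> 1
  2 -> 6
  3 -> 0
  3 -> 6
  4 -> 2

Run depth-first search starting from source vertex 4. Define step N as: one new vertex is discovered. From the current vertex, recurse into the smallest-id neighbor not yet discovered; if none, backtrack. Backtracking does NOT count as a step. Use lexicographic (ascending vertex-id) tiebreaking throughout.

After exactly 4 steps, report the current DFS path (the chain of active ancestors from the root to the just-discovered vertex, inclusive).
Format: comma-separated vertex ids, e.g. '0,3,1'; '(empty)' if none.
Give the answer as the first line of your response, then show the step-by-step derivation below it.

4,2,6

step 1: discover 4; path=4; order=4
step 2: discover 2; path=4>2; order=4,2
step 3: discover 1; path=4>2>1; order=4,2,1
step 4: discover 6; path=4>2>6; order=4,2,1,6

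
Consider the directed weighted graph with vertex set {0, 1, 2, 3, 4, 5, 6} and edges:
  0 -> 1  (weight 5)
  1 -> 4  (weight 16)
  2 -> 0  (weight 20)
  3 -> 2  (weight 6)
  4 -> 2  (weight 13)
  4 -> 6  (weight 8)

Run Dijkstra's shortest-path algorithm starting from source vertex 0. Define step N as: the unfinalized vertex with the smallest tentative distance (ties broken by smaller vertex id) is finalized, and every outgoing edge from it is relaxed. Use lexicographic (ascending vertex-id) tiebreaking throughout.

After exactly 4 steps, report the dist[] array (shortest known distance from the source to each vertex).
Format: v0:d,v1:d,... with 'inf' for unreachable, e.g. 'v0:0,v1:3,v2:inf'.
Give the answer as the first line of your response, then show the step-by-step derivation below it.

v0:0,v1:5,v2:34,v3:inf,v4:21,v5:inf,v6:29

step 1: dist = v0:0,v1:5,v2:inf,v3:inf,v4:inf,v5:inf,v6:inf
step 2: dist = v0:0,v1:5,v2:inf,v3:inf,v4:21,v5:inf,v6:inf
step 3: dist = v0:0,v1:5,v2:34,v3:inf,v4:21,v5:inf,v6:29
step 4: dist = v0:0,v1:5,v2:34,v3:inf,v4:21,v5:inf,v6:29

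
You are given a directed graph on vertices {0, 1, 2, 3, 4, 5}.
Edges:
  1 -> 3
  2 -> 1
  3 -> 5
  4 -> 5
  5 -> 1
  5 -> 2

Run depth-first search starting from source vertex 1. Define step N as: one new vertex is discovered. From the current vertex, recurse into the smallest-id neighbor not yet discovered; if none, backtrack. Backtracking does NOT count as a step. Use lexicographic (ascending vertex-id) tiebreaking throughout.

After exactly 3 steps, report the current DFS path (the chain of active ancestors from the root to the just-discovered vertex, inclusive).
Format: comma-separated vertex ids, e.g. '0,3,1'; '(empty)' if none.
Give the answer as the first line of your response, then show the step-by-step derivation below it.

1,3,5

step 1: discover 1; path=1; order=1
step 2: discover 3; path=1>3; order=1,3
step 3: discover 5; path=1>3>5; order=1,3,5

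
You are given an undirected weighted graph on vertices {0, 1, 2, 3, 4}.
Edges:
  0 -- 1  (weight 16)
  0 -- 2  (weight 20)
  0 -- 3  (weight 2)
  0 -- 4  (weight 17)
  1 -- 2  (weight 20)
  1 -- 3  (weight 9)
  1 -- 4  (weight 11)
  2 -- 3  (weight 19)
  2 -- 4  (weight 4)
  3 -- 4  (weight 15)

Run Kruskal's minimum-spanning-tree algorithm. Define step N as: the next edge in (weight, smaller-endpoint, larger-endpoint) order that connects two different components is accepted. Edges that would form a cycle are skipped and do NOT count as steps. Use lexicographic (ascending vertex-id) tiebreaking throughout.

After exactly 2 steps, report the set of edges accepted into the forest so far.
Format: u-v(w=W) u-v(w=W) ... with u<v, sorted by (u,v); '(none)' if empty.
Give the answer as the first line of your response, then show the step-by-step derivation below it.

0-3(w=2) 2-4(w=4)

step 1: add edge 0-3 (w=2); MST = {0-3(w=2)}
step 2: add edge 2-4 (w=4); MST = {0-3(w=2) 2-4(w=4)}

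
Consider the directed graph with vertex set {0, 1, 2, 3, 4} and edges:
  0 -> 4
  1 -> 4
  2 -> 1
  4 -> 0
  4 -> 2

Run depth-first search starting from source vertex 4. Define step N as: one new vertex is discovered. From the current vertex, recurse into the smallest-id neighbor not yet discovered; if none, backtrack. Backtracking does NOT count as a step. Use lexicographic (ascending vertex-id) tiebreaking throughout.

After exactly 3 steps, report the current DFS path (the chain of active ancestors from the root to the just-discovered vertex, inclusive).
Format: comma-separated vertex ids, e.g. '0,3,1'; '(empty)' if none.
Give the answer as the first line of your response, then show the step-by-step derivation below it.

4,2

step 1: discover 4; path=4; order=4
step 2: discover 0; path=4>0; order=4,0
step 3: discover 2; path=4>2; order=4,0,2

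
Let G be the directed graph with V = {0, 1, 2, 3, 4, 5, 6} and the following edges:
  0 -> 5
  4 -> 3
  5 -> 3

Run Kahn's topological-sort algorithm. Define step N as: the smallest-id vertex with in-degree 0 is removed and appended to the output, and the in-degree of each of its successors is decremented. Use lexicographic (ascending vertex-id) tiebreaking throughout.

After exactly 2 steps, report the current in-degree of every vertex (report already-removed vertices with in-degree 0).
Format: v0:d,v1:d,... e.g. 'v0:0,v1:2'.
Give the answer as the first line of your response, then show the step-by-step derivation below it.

v0:0,v1:0,v2:0,v3:2,v4:0,v5:0,v6:0

step 1: output 0; order=[0]; indeg=(0,0,0,2,0,0,0)
step 2: output 1; order=[0,1]; indeg=(0,0,0,2,0,0,0)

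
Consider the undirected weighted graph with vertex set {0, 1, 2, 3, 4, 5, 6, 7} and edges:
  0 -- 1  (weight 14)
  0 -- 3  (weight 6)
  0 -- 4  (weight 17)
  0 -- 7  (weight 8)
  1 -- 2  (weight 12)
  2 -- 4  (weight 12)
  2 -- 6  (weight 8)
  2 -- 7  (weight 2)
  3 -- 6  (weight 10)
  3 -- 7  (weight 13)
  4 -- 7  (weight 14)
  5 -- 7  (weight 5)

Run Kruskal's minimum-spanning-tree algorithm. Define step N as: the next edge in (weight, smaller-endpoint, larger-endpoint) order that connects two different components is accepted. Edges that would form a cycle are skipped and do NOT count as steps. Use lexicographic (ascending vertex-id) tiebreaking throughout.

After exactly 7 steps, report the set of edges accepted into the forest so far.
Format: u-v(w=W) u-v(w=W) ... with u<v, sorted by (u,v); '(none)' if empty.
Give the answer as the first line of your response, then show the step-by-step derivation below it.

0-3(w=6) 0-7(w=8) 1-2(w=12) 2-4(w=12) 2-6(w=8) 2-7(w=2) 5-7(w=5)

step 1: add edge 2-7 (w=2); MST = {2-7(w=2)}
step 2: add edge 5-7 (w=5); MST = {2-7(w=2) 5-7(w=5)}
step 3: add edge 0-3 (w=6); MST = {0-3(w=6) 2-7(w=2) 5-7(w=5)}
step 4: add edge 0-7 (w=8); MST = {0-3(w=6) 0-7(w=8) 2-7(w=2) 5-7(w=5)}
step 5: add edge 2-6 (w=8); MST = {0-3(w=6) 0-7(w=8) 2-6(w=8) 2-7(w=2) 5-7(w=5)}
step 6: add edge 1-2 (w=12); MST = {0-3(w=6) 0-7(w=8) 1-2(w=12) 2-6(w=8) 2-7(w=2) 5-7(w=5)}
step 7: add edge 2-4 (w=12); MST = {0-3(w=6) 0-7(w=8) 1-2(w=12) 2-4(w=12) 2-6(w=8) 2-7(w=2) 5-7(w=5)}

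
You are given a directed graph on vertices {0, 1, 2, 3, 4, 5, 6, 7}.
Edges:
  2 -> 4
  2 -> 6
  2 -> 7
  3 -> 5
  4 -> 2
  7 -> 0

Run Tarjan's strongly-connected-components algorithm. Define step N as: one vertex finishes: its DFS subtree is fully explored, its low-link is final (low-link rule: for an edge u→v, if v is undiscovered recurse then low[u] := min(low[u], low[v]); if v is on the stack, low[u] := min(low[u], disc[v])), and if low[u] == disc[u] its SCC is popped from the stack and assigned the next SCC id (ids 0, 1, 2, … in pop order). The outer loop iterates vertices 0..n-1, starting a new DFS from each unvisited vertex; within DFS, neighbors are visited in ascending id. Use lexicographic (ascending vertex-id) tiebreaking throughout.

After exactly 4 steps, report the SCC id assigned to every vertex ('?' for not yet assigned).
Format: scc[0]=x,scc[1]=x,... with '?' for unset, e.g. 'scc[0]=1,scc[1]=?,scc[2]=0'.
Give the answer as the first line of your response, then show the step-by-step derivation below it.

scc[0]=0,scc[1]=1,scc[2]=?,scc[3]=?,scc[4]=?,scc[5]=?,scc[6]=2,scc[7]=?

step 1: low=(low[0]=0,low[1]=?,low[2]=?,low[3]=?,low[4]=?,low[5]=?,low[6]=?,low[7]=?); scc=(scc[0]=0,scc[1]=?,scc[2]=?,scc[3]=?,scc[4]=?,scc[5]=?,scc[6]=?,scc[7]=?)
step 2: low=(low[0]=0,low[1]=1,low[2]=?,low[3]=?,low[4]=?,low[5]=?,low[6]=?,low[7]=?); scc=(scc[0]=0,scc[1]=1,scc[2]=?,scc[3]=?,scc[4]=?,scc[5]=?,scc[6]=?,scc[7]=?)
step 3: low=(low[0]=0,low[1]=1,low[2]=2,low[3]=?,low[4]=2,low[5]=?,low[6]=?,low[7]=?); scc=(scc[0]=0,scc[1]=1,scc[2]=?,scc[3]=?,scc[4]=?,scc[5]=?,scc[6]=?,scc[7]=?)
step 4: low=(low[0]=0,low[1]=1,low[2]=2,low[3]=?,low[4]=2,low[5]=?,low[6]=4,low[7]=?); scc=(scc[0]=0,scc[1]=1,scc[2]=?,scc[3]=?,scc[4]=?,scc[5]=?,scc[6]=2,scc[7]=?)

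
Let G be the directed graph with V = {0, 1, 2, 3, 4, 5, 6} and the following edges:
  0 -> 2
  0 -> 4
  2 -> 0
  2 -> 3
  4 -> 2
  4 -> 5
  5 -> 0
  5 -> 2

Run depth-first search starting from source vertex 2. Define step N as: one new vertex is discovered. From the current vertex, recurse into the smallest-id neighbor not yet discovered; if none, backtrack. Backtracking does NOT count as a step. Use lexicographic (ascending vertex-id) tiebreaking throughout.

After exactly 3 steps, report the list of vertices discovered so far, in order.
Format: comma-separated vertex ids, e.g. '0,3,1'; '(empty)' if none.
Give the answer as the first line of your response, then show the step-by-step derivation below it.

2,0,4

step 1: discover 2; path=2; order=2
step 2: discover 0; path=2>0; order=2,0
step 3: discover 4; path=2>0>4; order=2,0,4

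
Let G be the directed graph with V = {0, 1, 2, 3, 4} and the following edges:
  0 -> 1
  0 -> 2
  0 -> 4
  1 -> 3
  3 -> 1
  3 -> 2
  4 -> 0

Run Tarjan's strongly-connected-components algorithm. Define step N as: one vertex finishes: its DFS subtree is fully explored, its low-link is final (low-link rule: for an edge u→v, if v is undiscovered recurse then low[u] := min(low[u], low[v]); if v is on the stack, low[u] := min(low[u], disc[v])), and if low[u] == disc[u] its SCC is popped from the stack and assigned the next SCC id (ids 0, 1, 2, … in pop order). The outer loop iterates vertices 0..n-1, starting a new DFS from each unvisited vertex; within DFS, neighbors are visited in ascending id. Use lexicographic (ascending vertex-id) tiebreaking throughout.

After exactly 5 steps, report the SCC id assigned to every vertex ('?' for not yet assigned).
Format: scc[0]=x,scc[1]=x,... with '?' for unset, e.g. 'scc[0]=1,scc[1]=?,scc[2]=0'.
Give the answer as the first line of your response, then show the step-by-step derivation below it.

scc[0]=2,scc[1]=1,scc[2]=0,scc[3]=1,scc[4]=2

step 1: low=(low[0]=0,low[1]=1,low[2]=3,low[3]=1,low[4]=?); scc=(scc[0]=?,scc[1]=?,scc[2]=0,scc[3]=?,scc[4]=?)
step 2: low=(low[0]=0,low[1]=1,low[2]=3,low[3]=1,low[4]=?); scc=(scc[0]=?,scc[1]=?,scc[2]=0,scc[3]=?,scc[4]=?)
step 3: low=(low[0]=0,low[1]=1,low[2]=3,low[3]=1,low[4]=?); scc=(scc[0]=?,scc[1]=1,scc[2]=0,scc[3]=1,scc[4]=?)
step 4: low=(low[0]=0,low[1]=1,low[2]=3,low[3]=1,low[4]=0); scc=(scc[0]=?,scc[1]=1,scc[2]=0,scc[3]=1,scc[4]=?)
step 5: low=(low[0]=0,low[1]=1,low[2]=3,low[3]=1,low[4]=0); scc=(scc[0]=2,scc[1]=1,scc[2]=0,scc[3]=1,scc[4]=2)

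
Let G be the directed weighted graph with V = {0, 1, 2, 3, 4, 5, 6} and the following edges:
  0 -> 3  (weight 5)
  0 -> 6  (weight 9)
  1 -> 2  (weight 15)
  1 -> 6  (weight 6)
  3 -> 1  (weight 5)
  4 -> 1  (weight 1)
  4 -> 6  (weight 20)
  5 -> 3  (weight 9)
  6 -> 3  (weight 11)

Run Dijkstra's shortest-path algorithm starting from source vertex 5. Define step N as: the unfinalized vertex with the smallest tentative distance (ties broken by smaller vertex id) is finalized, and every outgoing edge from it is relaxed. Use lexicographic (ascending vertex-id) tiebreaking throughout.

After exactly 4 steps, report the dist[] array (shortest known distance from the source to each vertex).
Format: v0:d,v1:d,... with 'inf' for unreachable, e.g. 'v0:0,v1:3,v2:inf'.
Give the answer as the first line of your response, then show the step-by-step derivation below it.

v0:inf,v1:14,v2:29,v3:9,v4:inf,v5:0,v6:20

step 1: dist = v0:inf,v1:inf,v2:inf,v3:9,v4:inf,v5:0,v6:inf
step 2: dist = v0:inf,v1:14,v2:inf,v3:9,v4:inf,v5:0,v6:inf
step 3: dist = v0:inf,v1:14,v2:29,v3:9,v4:inf,v5:0,v6:20
step 4: dist = v0:inf,v1:14,v2:29,v3:9,v4:inf,v5:0,v6:20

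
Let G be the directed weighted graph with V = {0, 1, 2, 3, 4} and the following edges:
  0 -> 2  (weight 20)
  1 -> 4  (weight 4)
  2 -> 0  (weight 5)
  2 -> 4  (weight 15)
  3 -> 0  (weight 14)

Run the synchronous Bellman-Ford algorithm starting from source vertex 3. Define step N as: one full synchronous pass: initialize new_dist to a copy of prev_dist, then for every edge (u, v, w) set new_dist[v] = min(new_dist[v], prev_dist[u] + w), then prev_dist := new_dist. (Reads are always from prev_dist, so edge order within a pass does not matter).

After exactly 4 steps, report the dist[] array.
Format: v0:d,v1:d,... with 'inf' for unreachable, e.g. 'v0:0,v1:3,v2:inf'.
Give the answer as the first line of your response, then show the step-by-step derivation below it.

v0:14,v1:inf,v2:34,v3:0,v4:49

step 1: dist = v0:14,v1:inf,v2:inf,v3:0,v4:inf
step 2: dist = v0:14,v1:inf,v2:34,v3:0,v4:inf
step 3: dist = v0:14,v1:inf,v2:34,v3:0,v4:49
step 4: dist = v0:14,v1:inf,v2:34,v3:0,v4:49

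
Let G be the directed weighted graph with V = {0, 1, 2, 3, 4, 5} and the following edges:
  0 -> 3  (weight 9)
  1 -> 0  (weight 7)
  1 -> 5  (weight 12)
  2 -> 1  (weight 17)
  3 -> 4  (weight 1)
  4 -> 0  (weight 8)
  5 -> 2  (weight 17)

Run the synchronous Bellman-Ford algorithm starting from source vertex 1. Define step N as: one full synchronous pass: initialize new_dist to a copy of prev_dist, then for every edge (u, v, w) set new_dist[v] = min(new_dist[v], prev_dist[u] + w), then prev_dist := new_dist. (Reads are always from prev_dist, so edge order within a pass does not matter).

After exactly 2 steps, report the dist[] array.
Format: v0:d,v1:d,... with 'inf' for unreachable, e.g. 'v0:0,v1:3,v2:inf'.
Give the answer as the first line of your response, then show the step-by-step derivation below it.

v0:7,v1:0,v2:29,v3:16,v4:inf,v5:12

step 1: dist = v0:7,v1:0,v2:inf,v3:inf,v4:inf,v5:12
step 2: dist = v0:7,v1:0,v2:29,v3:16,v4:inf,v5:12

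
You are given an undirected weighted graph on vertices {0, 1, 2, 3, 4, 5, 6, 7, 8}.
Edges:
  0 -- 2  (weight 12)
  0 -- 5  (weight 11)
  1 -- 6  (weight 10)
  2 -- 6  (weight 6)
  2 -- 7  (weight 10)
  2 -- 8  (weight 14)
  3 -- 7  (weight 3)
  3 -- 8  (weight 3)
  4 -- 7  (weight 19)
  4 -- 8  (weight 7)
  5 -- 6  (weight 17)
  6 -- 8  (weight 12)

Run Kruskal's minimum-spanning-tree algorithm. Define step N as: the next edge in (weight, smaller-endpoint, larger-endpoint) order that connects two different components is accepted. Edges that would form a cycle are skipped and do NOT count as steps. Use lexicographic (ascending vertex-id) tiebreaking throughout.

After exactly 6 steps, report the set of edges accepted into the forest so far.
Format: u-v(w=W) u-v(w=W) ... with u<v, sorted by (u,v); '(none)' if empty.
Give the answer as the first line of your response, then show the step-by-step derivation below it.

1-6(w=10) 2-6(w=6) 2-7(w=10) 3-7(w=3) 3-8(w=3) 4-8(w=7)

step 1: add edge 3-7 (w=3); MST = {3-7(w=3)}
step 2: add edge 3-8 (w=3); MST = {3-7(w=3) 3-8(w=3)}
step 3: add edge 2-6 (w=6); MST = {2-6(w=6) 3-7(w=3) 3-8(w=3)}
step 4: add edge 4-8 (w=7); MST = {2-6(w=6) 3-7(w=3) 3-8(w=3) 4-8(w=7)}
step 5: add edge 1-6 (w=10); MST = {1-6(w=10) 2-6(w=6) 3-7(w=3) 3-8(w=3) 4-8(w=7)}
step 6: add edge 2-7 (w=10); MST = {1-6(w=10) 2-6(w=6) 2-7(w=10) 3-7(w=3) 3-8(w=3) 4-8(w=7)}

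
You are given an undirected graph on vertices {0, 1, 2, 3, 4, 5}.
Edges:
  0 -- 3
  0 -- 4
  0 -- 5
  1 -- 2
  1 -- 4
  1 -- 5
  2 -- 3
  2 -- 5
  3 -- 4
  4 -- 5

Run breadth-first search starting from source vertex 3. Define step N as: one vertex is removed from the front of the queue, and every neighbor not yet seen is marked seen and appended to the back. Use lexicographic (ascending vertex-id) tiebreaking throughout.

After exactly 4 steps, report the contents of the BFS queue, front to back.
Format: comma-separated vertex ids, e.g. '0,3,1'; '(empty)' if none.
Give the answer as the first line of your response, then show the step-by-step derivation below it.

5,1

step 1: dequeue 3; queue=[0,2,4]; order=3
step 2: dequeue 0; queue=[2,4,5]; order=3,0
step 3: dequeue 2; queue=[4,5,1]; order=3,0,2
step 4: dequeue 4; queue=[5,1]; order=3,0,2,4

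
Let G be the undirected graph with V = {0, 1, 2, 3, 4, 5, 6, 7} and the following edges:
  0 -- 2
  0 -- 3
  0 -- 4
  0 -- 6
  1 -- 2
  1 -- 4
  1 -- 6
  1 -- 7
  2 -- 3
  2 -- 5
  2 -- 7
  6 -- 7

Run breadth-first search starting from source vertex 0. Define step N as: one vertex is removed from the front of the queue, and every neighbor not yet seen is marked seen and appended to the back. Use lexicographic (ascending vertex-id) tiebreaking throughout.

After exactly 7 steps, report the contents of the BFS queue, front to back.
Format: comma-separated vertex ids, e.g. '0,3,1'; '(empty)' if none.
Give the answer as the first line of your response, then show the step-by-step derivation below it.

7

step 1: dequeue 0; queue=[2,3,4,6]; order=0
step 2: dequeue 2; queue=[3,4,6,1,5,7]; order=0,2
step 3: dequeue 3; queue=[4,6,1,5,7]; order=0,2,3
step 4: dequeue 4; queue=[6,1,5,7]; order=0,2,3,4
step 5: dequeue 6; queue=[1,5,7]; order=0,2,3,4,6
step 6: dequeue 1; queue=[5,7]; order=0,2,3,4,6,1
step 7: dequeue 5; queue=[7]; order=0,2,3,4,6,1,5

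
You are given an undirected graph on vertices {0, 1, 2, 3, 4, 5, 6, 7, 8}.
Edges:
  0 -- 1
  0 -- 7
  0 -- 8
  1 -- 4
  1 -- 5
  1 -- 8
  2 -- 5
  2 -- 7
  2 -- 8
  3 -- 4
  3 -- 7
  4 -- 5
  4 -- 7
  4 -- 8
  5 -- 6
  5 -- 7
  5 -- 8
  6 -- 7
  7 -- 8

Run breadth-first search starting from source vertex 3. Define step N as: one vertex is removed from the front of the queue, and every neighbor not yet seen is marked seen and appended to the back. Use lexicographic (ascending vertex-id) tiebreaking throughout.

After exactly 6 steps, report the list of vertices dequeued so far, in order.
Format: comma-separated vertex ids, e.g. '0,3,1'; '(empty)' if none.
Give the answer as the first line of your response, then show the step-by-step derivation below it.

3,4,7,1,5,8

step 1: dequeue 3; queue=[4,7]; order=3
step 2: dequeue 4; queue=[7,1,5,8]; order=3,4
step 3: dequeue 7; queue=[1,5,8,0,2,6]; order=3,4,7
step 4: dequeue 1; queue=[5,8,0,2,6]; order=3,4,7,1
step 5: dequeue 5; queue=[8,0,2,6]; order=3,4,7,1,5
step 6: dequeue 8; queue=[0,2,6]; order=3,4,7,1,5,8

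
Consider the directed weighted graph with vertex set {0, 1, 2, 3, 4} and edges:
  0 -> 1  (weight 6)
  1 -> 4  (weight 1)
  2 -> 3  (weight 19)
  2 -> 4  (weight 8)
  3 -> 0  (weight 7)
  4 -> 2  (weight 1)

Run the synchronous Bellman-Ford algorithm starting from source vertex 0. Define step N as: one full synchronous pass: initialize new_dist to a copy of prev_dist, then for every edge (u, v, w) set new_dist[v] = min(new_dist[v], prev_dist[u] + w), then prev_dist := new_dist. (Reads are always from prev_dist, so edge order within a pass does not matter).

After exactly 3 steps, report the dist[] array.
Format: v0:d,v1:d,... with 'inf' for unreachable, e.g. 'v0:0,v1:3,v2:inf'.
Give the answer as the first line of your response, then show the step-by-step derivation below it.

v0:0,v1:6,v2:8,v3:inf,v4:7

step 1: dist = v0:0,v1:6,v2:inf,v3:inf,v4:inf
step 2: dist = v0:0,v1:6,v2:inf,v3:inf,v4:7
step 3: dist = v0:0,v1:6,v2:8,v3:inf,v4:7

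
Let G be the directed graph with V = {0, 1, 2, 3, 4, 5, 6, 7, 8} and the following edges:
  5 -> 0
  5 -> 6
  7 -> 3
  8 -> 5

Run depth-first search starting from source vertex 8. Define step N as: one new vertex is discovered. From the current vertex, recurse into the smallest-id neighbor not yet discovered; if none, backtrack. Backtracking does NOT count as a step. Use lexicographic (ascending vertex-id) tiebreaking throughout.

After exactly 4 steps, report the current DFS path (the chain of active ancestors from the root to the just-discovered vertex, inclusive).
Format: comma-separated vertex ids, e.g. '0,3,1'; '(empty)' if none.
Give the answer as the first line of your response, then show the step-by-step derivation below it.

8,5,6

step 1: discover 8; path=8; order=8
step 2: discover 5; path=8>5; order=8,5
step 3: discover 0; path=8>5>0; order=8,5,0
step 4: discover 6; path=8>5>6; order=8,5,0,6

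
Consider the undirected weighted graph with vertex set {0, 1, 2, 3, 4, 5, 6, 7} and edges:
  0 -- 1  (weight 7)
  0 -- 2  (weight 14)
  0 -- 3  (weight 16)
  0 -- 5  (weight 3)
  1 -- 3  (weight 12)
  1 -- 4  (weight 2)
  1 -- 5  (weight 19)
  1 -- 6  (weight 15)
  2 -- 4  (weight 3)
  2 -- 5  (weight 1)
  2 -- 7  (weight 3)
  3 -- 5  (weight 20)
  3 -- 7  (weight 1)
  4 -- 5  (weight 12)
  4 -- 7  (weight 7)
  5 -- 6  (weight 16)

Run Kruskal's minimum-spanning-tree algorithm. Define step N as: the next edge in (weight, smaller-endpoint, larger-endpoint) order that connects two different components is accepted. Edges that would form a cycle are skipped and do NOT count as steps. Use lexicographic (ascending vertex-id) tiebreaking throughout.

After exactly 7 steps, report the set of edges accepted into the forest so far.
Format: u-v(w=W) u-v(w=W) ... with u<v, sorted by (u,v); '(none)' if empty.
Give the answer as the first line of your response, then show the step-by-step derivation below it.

0-5(w=3) 1-4(w=2) 1-6(w=15) 2-4(w=3) 2-5(w=1) 2-7(w=3) 3-7(w=1)

step 1: add edge 2-5 (w=1); MST = {2-5(w=1)}
step 2: add edge 3-7 (w=1); MST = {2-5(w=1) 3-7(w=1)}
step 3: add edge 1-4 (w=2); MST = {1-4(w=2) 2-5(w=1) 3-7(w=1)}
step 4: add edge 0-5 (w=3); MST = {0-5(w=3) 1-4(w=2) 2-5(w=1) 3-7(w=1)}
step 5: add edge 2-4 (w=3); MST = {0-5(w=3) 1-4(w=2) 2-4(w=3) 2-5(w=1) 3-7(w=1)}
step 6: add edge 2-7 (w=3); MST = {0-5(w=3) 1-4(w=2) 2-4(w=3) 2-5(w=1) 2-7(w=3) 3-7(w=1)}
step 7: add edge 1-6 (w=15); MST = {0-5(w=3) 1-4(w=2) 1-6(w=15) 2-4(w=3) 2-5(w=1) 2-7(w=3) 3-7(w=1)}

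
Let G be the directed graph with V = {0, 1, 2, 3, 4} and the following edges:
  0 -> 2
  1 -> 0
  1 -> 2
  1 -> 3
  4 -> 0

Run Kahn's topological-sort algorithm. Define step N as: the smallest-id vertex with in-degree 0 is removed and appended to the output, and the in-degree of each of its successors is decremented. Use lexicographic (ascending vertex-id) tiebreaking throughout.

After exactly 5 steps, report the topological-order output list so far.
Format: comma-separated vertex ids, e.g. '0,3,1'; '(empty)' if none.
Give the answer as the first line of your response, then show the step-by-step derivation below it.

1,3,4,0,2

step 1: output 1; order=[1]; indeg=(1,0,1,0,0)
step 2: output 3; order=[1,3]; indeg=(1,0,1,0,0)
step 3: output 4; order=[1,3,4]; indeg=(0,0,1,0,0)
step 4: output 0; order=[1,3,4,0]; indeg=(0,0,0,0,0)
step 5: output 2; order=[1,3,4,0,2]; indeg=(0,0,0,0,0)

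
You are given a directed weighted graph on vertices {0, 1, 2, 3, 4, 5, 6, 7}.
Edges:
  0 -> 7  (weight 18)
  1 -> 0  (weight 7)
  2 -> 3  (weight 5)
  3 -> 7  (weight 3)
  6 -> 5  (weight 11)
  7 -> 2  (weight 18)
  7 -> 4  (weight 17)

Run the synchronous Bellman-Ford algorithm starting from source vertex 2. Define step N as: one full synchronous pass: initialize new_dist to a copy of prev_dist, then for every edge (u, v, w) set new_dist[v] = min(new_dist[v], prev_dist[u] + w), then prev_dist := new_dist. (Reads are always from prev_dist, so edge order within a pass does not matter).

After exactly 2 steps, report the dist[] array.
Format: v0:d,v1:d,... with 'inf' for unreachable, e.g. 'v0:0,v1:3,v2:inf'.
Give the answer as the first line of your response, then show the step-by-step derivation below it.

v0:inf,v1:inf,v2:0,v3:5,v4:inf,v5:inf,v6:inf,v7:8

step 1: dist = v0:inf,v1:inf,v2:0,v3:5,v4:inf,v5:inf,v6:inf,v7:inf
step 2: dist = v0:inf,v1:inf,v2:0,v3:5,v4:inf,v5:inf,v6:inf,v7:8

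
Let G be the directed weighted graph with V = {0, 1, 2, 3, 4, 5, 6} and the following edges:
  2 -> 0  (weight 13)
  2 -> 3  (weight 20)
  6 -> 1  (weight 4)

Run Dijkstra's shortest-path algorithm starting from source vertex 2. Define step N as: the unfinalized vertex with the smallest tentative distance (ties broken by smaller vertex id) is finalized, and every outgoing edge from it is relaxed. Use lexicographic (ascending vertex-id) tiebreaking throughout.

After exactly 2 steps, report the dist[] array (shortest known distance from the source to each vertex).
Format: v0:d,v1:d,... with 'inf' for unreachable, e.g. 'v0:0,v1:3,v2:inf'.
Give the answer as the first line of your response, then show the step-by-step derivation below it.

v0:13,v1:inf,v2:0,v3:20,v4:inf,v5:inf,v6:inf

step 1: dist = v0:13,v1:inf,v2:0,v3:20,v4:inf,v5:inf,v6:inf
step 2: dist = v0:13,v1:inf,v2:0,v3:20,v4:inf,v5:inf,v6:inf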